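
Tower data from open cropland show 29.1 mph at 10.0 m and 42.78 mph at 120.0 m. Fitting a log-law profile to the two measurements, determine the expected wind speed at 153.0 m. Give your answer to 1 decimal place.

44.1 mph

Log law: V ∝ ln(z/z₀). From the pair, with r = V₁/V₂ = 0.68022,
ln z₀ = (ln z₁ − r·ln z₂)/(1 − r) = (2.3026 − 0.68022×4.7875)/0.31978 = -2.9833 → z₀ = 0.05063 m
V₃ = V₁ · ln(z₃/z₀)/ln(z₁/z₀) = 29.1 × 8.0137/5.2859 = 44.1175 mph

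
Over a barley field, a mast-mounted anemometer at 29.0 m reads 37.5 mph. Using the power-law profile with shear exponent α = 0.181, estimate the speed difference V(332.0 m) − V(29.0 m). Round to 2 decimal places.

20.80 mph

Power law: V₂ = V₁ · (z₂/z₁)^α = 37.5 × (11.4483)^0.181 = 58.2993 mph
ΔV = 58.2993 − 37.5 = 20.7993 mph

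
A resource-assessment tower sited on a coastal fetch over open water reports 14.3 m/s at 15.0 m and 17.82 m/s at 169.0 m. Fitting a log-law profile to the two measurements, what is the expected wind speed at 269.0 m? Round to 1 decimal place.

Log law: V ∝ ln(z/z₀). From the pair, with r = V₁/V₂ = 0.80247,
ln z₀ = (ln z₁ − r·ln z₂)/(1 − r) = (2.7081 − 0.80247×5.1299)/0.19753 = -7.1307 → z₀ = 0.0008002 m
V₃ = V₁ · ln(z₃/z₀)/ln(z₁/z₀) = 14.3 × 12.7254/9.8388 = 18.4956 m/s

18.5 m/s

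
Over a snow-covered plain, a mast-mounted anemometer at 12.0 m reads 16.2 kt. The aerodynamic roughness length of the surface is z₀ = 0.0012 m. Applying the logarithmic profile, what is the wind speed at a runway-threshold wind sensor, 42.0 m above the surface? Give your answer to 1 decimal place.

Log law: V(z) ∝ ln(z/z₀), so V₂/V₁ = ln(z₂/z₀) / ln(z₁/z₀).
ln(42.0/0.0012) = 10.4631, ln(12.0/0.0012) = 9.2103
V₂ = 16.2 × 10.4631/9.2103 = 16.2 × 1.1360 = 18.4035 kt

18.4 kt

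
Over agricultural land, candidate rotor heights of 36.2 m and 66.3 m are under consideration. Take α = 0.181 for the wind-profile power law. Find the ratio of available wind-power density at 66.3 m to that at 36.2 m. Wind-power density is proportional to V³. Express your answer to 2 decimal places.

Speed ratio: V_B/V_A = (z_B/z_A)^α = (66.3/36.2)^0.181 = (1.8315)^0.181 = 1.11575
Power-density ratio: P_B/P_A = (V_B/V_A)³ = (1.11575)³ = 1.38900

1.39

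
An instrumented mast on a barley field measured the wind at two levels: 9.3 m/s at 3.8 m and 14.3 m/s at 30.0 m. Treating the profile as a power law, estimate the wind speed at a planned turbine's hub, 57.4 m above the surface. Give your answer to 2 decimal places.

First find α: α = ln(V₂/V₁)/ln(z₂/z₁) = ln(14.3/9.3)/ln(30.0/3.8) = 0.43025/2.06620 = 0.2082
Extrapolate from 30.0 m to 57.4 m: V₃ = 14.3 × (57.4/30.0)^0.2082 = 14.3 × 1.1447 = 16.3687 m/s

16.37 m/s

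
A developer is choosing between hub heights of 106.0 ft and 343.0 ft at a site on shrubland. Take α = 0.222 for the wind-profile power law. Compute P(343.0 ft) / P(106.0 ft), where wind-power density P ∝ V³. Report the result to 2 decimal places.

2.19

Speed ratio: V_B/V_A = (z_B/z_A)^α = (343.0/106.0)^0.222 = (3.2358)^0.222 = 1.29783
Power-density ratio: P_B/P_A = (V_B/V_A)³ = (1.29783)³ = 2.18601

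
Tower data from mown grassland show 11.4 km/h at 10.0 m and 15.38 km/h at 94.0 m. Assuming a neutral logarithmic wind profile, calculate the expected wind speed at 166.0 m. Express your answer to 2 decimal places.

16.39 km/h

Log law: V ∝ ln(z/z₀). From the pair, with r = V₁/V₂ = 0.74122,
ln z₀ = (ln z₁ − r·ln z₂)/(1 − r) = (2.3026 − 0.74122×4.5433)/0.25878 = -4.1155 → z₀ = 0.01632 m
V₃ = V₁ · ln(z₃/z₀)/ln(z₁/z₀) = 11.4 × 9.2275/6.4181 = 16.3901 km/h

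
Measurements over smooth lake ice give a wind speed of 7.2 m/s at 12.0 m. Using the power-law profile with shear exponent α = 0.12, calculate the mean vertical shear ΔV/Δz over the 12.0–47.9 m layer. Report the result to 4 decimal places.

Power law: V₂ = V₁ · (z₂/z₁)^α = 7.2 × (3.9917)^0.12 = 8.5010 m/s
ΔV/Δz = (8.5010 − 7.2)/(47.9 − 12.0) = 1.3010/35.9000 = 0.03624 m/s/m

0.0362 m/s/m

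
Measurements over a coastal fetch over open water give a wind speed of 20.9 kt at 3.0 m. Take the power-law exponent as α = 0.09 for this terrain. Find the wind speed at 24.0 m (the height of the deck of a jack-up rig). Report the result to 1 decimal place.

25.2 kt

Power-law profile: V₂ = V₁ · (z₂/z₁)^α
V₂ = 20.9 × (24.0/3.0)^0.09 = 20.9 × (8.0000)^0.09
    = 20.9 × 1.2058 = 25.2014 kt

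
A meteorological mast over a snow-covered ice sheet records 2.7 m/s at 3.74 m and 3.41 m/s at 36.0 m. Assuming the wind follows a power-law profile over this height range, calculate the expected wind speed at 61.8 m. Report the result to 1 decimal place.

First find α: α = ln(V₂/V₁)/ln(z₂/z₁) = ln(3.41/2.7)/ln(36.0/3.74) = 0.23346/2.26443 = 0.1031
Extrapolate from 36.0 m to 61.8 m: V₃ = 3.41 × (61.8/36.0)^0.1031 = 3.41 × 1.0573 = 3.6054 m/s

3.6 m/s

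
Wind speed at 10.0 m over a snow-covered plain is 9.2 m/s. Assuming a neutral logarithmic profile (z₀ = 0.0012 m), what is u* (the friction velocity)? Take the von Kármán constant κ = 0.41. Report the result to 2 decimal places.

u* ≈ 0.42 m/s

Log law: V(z) = (u*/κ) · ln(z/z₀) ⇒ u* = κ · V / ln(z/z₀)
u* = 0.41 × 9.2 / ln(10.0/0.0012) = 0.41 × 9.2 / 9.0280
   = 3.7720 / 9.0280 = 0.4178 m/s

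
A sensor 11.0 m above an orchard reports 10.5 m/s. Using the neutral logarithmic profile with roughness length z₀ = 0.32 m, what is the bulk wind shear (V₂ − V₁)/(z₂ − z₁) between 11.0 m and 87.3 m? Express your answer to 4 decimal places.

Log law: V₂ = V₁ · ln(z₂/z₀)/ln(z₁/z₀) = 10.5 × 5.6088/3.5373 = 16.6488 m/s
ΔV/Δz = (16.6488 − 10.5)/(87.3 − 11.0) = 6.1488/76.3000 = 0.08059 m/s/m

0.0806 m/s/m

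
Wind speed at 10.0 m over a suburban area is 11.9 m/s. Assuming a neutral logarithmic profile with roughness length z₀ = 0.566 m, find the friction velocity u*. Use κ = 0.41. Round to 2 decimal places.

u* ≈ 1.70 m/s

Log law: V(z) = (u*/κ) · ln(z/z₀) ⇒ u* = κ · V / ln(z/z₀)
u* = 0.41 × 11.9 / ln(10.0/0.566) = 0.41 × 11.9 / 2.8717
   = 4.8790 / 2.8717 = 1.6990 m/s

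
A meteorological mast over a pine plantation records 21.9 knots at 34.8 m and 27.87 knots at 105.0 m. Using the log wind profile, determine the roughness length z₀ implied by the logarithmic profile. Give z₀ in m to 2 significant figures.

z₀ ≈ 0.61 m

Log law: V(z) ∝ ln(z/z₀). With r = V₁/V₂ = 21.9/27.87 = 0.78579,
r · ln(z₂/z₀) = ln(z₁/z₀) ⇒ ln z₀ = (ln z₁ − r·ln z₂)/(1 − r)
ln z₀ = (3.54962 − 0.78579×4.65396) / 0.21421 = -0.5015
z₀ = exp(-0.5015) = 0.6056 m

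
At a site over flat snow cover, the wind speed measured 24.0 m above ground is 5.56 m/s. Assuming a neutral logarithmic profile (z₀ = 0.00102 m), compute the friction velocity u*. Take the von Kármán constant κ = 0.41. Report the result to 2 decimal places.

u* ≈ 0.23 m/s

Log law: V(z) = (u*/κ) · ln(z/z₀) ⇒ u* = κ · V / ln(z/z₀)
u* = 0.41 × 5.56 / ln(24.0/0.00102) = 0.41 × 5.56 / 10.0660
   = 2.2796 / 10.0660 = 0.2265 m/s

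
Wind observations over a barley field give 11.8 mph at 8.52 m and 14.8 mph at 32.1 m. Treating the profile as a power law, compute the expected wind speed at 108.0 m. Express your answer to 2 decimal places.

18.21 mph

First find α: α = ln(V₂/V₁)/ln(z₂/z₁) = ln(14.8/11.8)/ln(32.1/8.52) = 0.22653/1.32644 = 0.1708
Extrapolate from 32.1 m to 108.0 m: V₃ = 14.8 × (108.0/32.1)^0.1708 = 14.8 × 1.2302 = 18.2074 mph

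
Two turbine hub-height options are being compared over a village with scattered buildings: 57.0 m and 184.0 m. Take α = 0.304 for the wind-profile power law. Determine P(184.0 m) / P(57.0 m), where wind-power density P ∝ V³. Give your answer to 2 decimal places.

Speed ratio: V_B/V_A = (z_B/z_A)^α = (184.0/57.0)^0.304 = (3.2281)^0.304 = 1.42797
Power-density ratio: P_B/P_A = (V_B/V_A)³ = (1.42797)³ = 2.91176

2.91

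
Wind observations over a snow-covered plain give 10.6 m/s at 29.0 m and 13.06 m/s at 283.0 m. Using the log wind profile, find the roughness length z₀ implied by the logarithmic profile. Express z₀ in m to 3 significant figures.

Log law: V(z) ∝ ln(z/z₀). With r = V₁/V₂ = 10.6/13.06 = 0.81164,
r · ln(z₂/z₀) = ln(z₁/z₀) ⇒ ln z₀ = (ln z₁ − r·ln z₂)/(1 − r)
ln z₀ = (3.36730 − 0.81164×5.64545) / 0.18836 = -6.4491
z₀ = exp(-6.4491) = 0.001582 m

z₀ ≈ 0.00158 m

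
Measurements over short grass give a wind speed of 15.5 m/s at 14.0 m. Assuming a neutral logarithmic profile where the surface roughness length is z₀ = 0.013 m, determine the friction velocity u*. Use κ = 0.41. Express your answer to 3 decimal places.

u* ≈ 0.910 m/s

Log law: V(z) = (u*/κ) · ln(z/z₀) ⇒ u* = κ · V / ln(z/z₀)
u* = 0.41 × 15.5 / ln(14.0/0.013) = 0.41 × 15.5 / 6.9819
   = 6.3550 / 6.9819 = 0.9102 m/s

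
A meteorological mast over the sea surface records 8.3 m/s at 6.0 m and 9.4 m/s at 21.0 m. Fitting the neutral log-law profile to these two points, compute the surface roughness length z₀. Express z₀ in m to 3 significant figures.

Log law: V(z) ∝ ln(z/z₀). With r = V₁/V₂ = 8.3/9.4 = 0.88298,
r · ln(z₂/z₀) = ln(z₁/z₀) ⇒ ln z₀ = (ln z₁ − r·ln z₂)/(1 − r)
ln z₀ = (1.79176 − 0.88298×3.04452) / 0.11702 = -7.6609
z₀ = exp(-7.6609) = 0.0004709 m

z₀ ≈ 0.000471 m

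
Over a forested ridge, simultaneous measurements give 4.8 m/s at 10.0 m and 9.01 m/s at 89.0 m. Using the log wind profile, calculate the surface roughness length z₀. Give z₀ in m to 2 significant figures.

z₀ ≈ 0.83 m

Log law: V(z) ∝ ln(z/z₀). With r = V₁/V₂ = 4.8/9.01 = 0.53274,
r · ln(z₂/z₀) = ln(z₁/z₀) ⇒ ln z₀ = (ln z₁ − r·ln z₂)/(1 − r)
ln z₀ = (2.30259 − 0.53274×4.48864) / 0.46726 = -0.1898
z₀ = exp(-0.1898) = 0.8271 m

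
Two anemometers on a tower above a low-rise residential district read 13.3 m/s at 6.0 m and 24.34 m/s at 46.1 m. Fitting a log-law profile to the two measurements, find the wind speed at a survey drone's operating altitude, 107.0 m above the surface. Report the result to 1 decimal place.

Log law: V ∝ ln(z/z₀). From the pair, with r = V₁/V₂ = 0.54643,
ln z₀ = (ln z₁ − r·ln z₂)/(1 − r) = (1.7918 − 0.54643×3.8308)/0.45357 = -0.6647 → z₀ = 0.5144 m
V₃ = V₁ · ln(z₃/z₀)/ln(z₁/z₀) = 13.3 × 5.3375/2.4565 = 28.8989 m/s

28.9 m/s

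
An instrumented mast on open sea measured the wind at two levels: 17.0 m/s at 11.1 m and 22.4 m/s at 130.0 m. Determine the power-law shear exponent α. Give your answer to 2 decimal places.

α ≈ 0.11

Power law: V₂/V₁ = (z₂/z₁)^α ⇒ α = ln(V₂/V₁) / ln(z₂/z₁)
α = ln(22.4/17.0) / ln(130.0/11.1) = ln(1.3176) / ln(11.7117)
  = 0.27585 / 2.46059 = 0.11211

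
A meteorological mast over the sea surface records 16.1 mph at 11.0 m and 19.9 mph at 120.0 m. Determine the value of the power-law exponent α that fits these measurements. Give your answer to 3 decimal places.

Power law: V₂/V₁ = (z₂/z₁)^α ⇒ α = ln(V₂/V₁) / ln(z₂/z₁)
α = ln(19.9/16.1) / ln(120.0/11.0) = ln(1.2360) / ln(10.9091)
  = 0.21190 / 2.38960 = 0.08868

α ≈ 0.089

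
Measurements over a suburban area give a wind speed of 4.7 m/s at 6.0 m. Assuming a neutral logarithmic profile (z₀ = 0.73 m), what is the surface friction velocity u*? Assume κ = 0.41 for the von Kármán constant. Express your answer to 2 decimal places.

u* ≈ 0.91 m/s

Log law: V(z) = (u*/κ) · ln(z/z₀) ⇒ u* = κ · V / ln(z/z₀)
u* = 0.41 × 4.7 / ln(6.0/0.73) = 0.41 × 4.7 / 2.1065
   = 1.9270 / 2.1065 = 0.9148 m/s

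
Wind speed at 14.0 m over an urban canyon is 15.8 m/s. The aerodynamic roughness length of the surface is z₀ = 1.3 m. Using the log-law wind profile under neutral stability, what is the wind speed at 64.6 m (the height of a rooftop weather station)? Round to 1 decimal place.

Log law: V(z) ∝ ln(z/z₀), so V₂/V₁ = ln(z₂/z₀) / ln(z₁/z₀).
ln(64.6/1.3) = 3.9059, ln(14.0/1.3) = 2.3767
V₂ = 15.8 × 3.9059/2.3767 = 15.8 × 1.6434 = 25.9657 m/s

26.0 m/s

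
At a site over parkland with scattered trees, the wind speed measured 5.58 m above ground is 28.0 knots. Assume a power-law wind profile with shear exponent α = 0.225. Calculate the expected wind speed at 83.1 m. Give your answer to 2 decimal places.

51.41 knots

Power-law profile: V₂ = V₁ · (z₂/z₁)^α
V₂ = 28.0 × (83.1/5.58)^0.225 = 28.0 × (14.8925)^0.225
    = 28.0 × 1.8362 = 51.4133 knots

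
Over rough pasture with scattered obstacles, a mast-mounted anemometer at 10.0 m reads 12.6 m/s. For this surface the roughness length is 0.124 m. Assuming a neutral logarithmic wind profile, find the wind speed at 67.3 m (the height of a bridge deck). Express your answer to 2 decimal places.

Log law: V(z) ∝ ln(z/z₀), so V₂/V₁ = ln(z₂/z₀) / ln(z₁/z₀).
ln(67.3/0.124) = 6.2966, ln(10.0/0.124) = 4.3901
V₂ = 12.6 × 6.2966/4.3901 = 12.6 × 1.4343 = 18.0721 m/s

18.07 m/s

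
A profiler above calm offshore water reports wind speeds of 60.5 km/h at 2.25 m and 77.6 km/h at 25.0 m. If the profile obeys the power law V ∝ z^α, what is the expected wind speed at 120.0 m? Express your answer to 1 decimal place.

91.3 km/h

First find α: α = ln(V₂/V₁)/ln(z₂/z₁) = ln(77.6/60.5)/ln(25.0/2.25) = 0.24892/2.40795 = 0.1034
Extrapolate from 25.0 m to 120.0 m: V₃ = 77.6 × (120.0/25.0)^0.1034 = 77.6 × 1.1760 = 91.2611 km/h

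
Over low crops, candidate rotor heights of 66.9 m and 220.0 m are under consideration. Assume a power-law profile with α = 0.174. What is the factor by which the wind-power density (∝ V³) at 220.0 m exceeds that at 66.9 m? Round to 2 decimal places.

1.86

Speed ratio: V_B/V_A = (z_B/z_A)^α = (220.0/66.9)^0.174 = (3.2885)^0.174 = 1.23015
Power-density ratio: P_B/P_A = (V_B/V_A)³ = (1.23015)³ = 1.86154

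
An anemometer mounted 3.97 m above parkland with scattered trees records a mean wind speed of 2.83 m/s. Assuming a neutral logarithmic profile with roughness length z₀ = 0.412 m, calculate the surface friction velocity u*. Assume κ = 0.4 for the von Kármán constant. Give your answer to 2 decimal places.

Log law: V(z) = (u*/κ) · ln(z/z₀) ⇒ u* = κ · V / ln(z/z₀)
u* = 0.4 × 2.83 / ln(3.97/0.412) = 0.4 × 2.83 / 2.2655
   = 1.1320 / 2.2655 = 0.4997 m/s

u* ≈ 0.50 m/s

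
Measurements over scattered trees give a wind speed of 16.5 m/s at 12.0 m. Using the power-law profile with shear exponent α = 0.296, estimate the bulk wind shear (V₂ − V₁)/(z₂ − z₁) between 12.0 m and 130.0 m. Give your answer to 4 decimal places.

Power law: V₂ = V₁ · (z₂/z₁)^α = 16.5 × (10.8333)^0.296 = 33.4021 m/s
ΔV/Δz = (33.4021 − 16.5)/(130.0 − 12.0) = 16.9021/118.0000 = 0.14324 m/s/m

0.1432 m/s/m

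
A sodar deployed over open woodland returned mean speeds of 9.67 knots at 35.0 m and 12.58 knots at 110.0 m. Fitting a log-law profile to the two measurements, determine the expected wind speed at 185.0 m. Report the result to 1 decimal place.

Log law: V ∝ ln(z/z₀). From the pair, with r = V₁/V₂ = 0.76868,
ln z₀ = (ln z₁ − r·ln z₂)/(1 − r) = (3.5553 − 0.76868×4.7005)/0.23132 = -0.2500 → z₀ = 0.7788 m
V₃ = V₁ · ln(z₃/z₀)/ln(z₁/z₀) = 9.67 × 5.4703/3.8053 = 13.9011 knots

13.9 knots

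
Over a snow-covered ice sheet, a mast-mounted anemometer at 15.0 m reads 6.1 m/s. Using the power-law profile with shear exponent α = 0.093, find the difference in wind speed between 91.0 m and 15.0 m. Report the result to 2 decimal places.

1.11 m/s

Power law: V₂ = V₁ · (z₂/z₁)^α = 6.1 × (6.0667)^0.093 = 7.2135 m/s
ΔV = 7.2135 − 6.1 = 1.1135 m/s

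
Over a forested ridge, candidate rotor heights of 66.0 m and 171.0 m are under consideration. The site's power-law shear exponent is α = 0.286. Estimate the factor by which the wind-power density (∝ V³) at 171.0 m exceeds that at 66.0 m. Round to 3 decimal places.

2.263

Speed ratio: V_B/V_A = (z_B/z_A)^α = (171.0/66.0)^0.286 = (2.5909)^0.286 = 1.31295
Power-density ratio: P_B/P_A = (V_B/V_A)³ = (1.31295)³ = 2.26330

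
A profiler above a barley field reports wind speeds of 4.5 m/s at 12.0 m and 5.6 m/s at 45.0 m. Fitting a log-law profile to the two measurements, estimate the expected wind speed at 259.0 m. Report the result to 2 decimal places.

Log law: V ∝ ln(z/z₀). From the pair, with r = V₁/V₂ = 0.80357,
ln z₀ = (ln z₁ − r·ln z₂)/(1 − r) = (2.4849 − 0.80357×3.8067)/0.19643 = -2.9223 → z₀ = 0.05381 m
V₃ = V₁ · ln(z₃/z₀)/ln(z₁/z₀) = 4.5 × 8.4791/5.4072 = 7.0565 m/s

7.06 m/s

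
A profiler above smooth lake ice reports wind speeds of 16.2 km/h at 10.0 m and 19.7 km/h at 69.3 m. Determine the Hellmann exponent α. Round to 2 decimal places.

Power law: V₂/V₁ = (z₂/z₁)^α ⇒ α = ln(V₂/V₁) / ln(z₂/z₁)
α = ln(19.7/16.2) / ln(69.3/10.0) = ln(1.2160) / ln(6.9300)
  = 0.19561 / 1.93586 = 0.10104

α ≈ 0.10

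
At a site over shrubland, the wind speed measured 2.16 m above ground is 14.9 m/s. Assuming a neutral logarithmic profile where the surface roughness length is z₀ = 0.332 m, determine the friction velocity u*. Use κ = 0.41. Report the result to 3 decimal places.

Log law: V(z) = (u*/κ) · ln(z/z₀) ⇒ u* = κ · V / ln(z/z₀)
u* = 0.41 × 14.9 / ln(2.16/0.332) = 0.41 × 14.9 / 1.8727
   = 6.1090 / 1.8727 = 3.2621 m/s

u* ≈ 3.262 m/s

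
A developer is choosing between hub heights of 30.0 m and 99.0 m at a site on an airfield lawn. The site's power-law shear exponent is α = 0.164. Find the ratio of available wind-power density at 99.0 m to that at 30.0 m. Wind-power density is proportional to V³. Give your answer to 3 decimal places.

Speed ratio: V_B/V_A = (z_B/z_A)^α = (99.0/30.0)^0.164 = (3.3000)^0.164 = 1.21629
Power-density ratio: P_B/P_A = (V_B/V_A)³ = (1.21629)³ = 1.79932

1.799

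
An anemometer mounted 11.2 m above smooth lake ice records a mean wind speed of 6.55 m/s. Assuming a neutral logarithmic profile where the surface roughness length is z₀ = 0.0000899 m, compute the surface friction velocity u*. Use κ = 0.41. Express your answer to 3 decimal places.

u* ≈ 0.229 m/s

Log law: V(z) = (u*/κ) · ln(z/z₀) ⇒ u* = κ · V / ln(z/z₀)
u* = 0.41 × 6.55 / ln(11.2/0.0000899) = 0.41 × 6.55 / 11.7327
   = 2.6855 / 11.7327 = 0.2289 m/s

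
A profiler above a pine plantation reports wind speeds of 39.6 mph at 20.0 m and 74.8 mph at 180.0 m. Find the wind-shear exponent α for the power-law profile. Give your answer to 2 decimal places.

Power law: V₂/V₁ = (z₂/z₁)^α ⇒ α = ln(V₂/V₁) / ln(z₂/z₁)
α = ln(74.8/39.6) / ln(180.0/20.0) = ln(1.8889) / ln(9.0000)
  = 0.63599 / 2.19722 = 0.28945

α ≈ 0.29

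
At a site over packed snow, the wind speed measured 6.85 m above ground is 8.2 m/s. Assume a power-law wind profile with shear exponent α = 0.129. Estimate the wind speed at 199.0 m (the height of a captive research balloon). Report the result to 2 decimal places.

12.66 m/s

Power-law profile: V₂ = V₁ · (z₂/z₁)^α
V₂ = 8.2 × (199.0/6.85)^0.129 = 8.2 × (29.0511)^0.129
    = 8.2 × 1.5444 = 12.6637 m/s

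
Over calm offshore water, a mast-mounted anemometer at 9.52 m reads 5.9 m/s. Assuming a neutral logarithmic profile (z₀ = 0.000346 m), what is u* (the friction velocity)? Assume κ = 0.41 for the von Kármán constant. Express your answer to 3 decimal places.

u* ≈ 0.237 m/s

Log law: V(z) = (u*/κ) · ln(z/z₀) ⇒ u* = κ · V / ln(z/z₀)
u* = 0.41 × 5.9 / ln(9.52/0.000346) = 0.41 × 5.9 / 10.2225
   = 2.4190 / 10.2225 = 0.2366 m/s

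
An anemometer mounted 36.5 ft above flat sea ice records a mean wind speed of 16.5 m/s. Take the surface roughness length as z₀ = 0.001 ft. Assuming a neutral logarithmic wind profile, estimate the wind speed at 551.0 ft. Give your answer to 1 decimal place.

Log law: V(z) ∝ ln(z/z₀), so V₂/V₁ = ln(z₂/z₀) / ln(z₁/z₀).
ln(551.0/0.001) = 13.2195, ln(36.5/0.001) = 10.5051
V₂ = 16.5 × 13.2195/10.5051 = 16.5 × 1.2584 = 20.7635 m/s

20.8 m/s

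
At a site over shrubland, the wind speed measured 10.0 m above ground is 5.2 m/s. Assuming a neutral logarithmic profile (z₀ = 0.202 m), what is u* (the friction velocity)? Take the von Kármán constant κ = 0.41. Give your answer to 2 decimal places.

Log law: V(z) = (u*/κ) · ln(z/z₀) ⇒ u* = κ · V / ln(z/z₀)
u* = 0.41 × 5.2 / ln(10.0/0.202) = 0.41 × 5.2 / 3.9021
   = 2.1320 / 3.9021 = 0.5464 m/s

u* ≈ 0.55 m/s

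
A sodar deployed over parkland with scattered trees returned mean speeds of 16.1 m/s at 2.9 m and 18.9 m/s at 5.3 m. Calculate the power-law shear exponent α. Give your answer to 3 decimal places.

α ≈ 0.266

Power law: V₂/V₁ = (z₂/z₁)^α ⇒ α = ln(V₂/V₁) / ln(z₂/z₁)
α = ln(18.9/16.1) / ln(5.3/2.9) = ln(1.1739) / ln(1.8276)
  = 0.16034 / 0.60300 = 0.26591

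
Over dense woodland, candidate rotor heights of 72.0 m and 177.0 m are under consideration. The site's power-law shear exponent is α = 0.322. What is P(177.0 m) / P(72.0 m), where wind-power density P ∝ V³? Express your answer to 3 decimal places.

2.384

Speed ratio: V_B/V_A = (z_B/z_A)^α = (177.0/72.0)^0.322 = (2.4583)^0.322 = 1.33594
Power-density ratio: P_B/P_A = (V_B/V_A)³ = (1.33594)³ = 2.38429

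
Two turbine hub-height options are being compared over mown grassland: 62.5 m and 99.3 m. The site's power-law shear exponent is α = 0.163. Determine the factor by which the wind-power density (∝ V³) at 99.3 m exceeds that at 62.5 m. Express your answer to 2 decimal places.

Speed ratio: V_B/V_A = (z_B/z_A)^α = (99.3/62.5)^0.163 = (1.5888)^0.163 = 1.07839
Power-density ratio: P_B/P_A = (V_B/V_A)³ = (1.07839)³ = 1.25407

1.25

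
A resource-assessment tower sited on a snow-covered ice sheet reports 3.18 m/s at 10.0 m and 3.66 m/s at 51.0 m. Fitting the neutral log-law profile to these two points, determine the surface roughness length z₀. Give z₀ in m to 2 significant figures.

Log law: V(z) ∝ ln(z/z₀). With r = V₁/V₂ = 3.18/3.66 = 0.86885,
r · ln(z₂/z₀) = ln(z₁/z₀) ⇒ ln z₀ = (ln z₁ − r·ln z₂)/(1 − r)
ln z₀ = (2.30259 − 0.86885×3.93183) / 0.13115 = -8.4911
z₀ = exp(-8.4911) = 0.0002053 m

z₀ ≈ 0.00021 m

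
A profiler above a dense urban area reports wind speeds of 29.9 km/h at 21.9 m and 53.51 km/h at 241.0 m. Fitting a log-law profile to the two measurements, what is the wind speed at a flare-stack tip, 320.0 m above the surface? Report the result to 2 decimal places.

Log law: V ∝ ln(z/z₀). From the pair, with r = V₁/V₂ = 0.55877,
ln z₀ = (ln z₁ − r·ln z₂)/(1 − r) = (3.0865 − 0.55877×5.4848)/0.44123 = 0.0492 → z₀ = 1.050 m
V₃ = V₁ · ln(z₃/z₀)/ln(z₁/z₀) = 29.9 × 5.7191/3.0373 = 56.3011 km/h

56.30 km/h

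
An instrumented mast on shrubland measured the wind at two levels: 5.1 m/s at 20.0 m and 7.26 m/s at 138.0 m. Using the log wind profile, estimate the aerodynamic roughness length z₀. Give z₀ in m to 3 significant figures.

z₀ ≈ 0.209 m

Log law: V(z) ∝ ln(z/z₀). With r = V₁/V₂ = 5.1/7.26 = 0.70248,
r · ln(z₂/z₀) = ln(z₁/z₀) ⇒ ln z₀ = (ln z₁ − r·ln z₂)/(1 − r)
ln z₀ = (2.99573 − 0.70248×4.92725) / 0.29752 = -1.5648
z₀ = exp(-1.5648) = 0.2091 m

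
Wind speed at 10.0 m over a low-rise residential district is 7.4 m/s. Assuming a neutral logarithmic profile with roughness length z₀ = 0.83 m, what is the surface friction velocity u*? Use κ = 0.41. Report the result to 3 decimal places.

u* ≈ 1.219 m/s

Log law: V(z) = (u*/κ) · ln(z/z₀) ⇒ u* = κ · V / ln(z/z₀)
u* = 0.41 × 7.4 / ln(10.0/0.83) = 0.41 × 7.4 / 2.4889
   = 3.0340 / 2.4889 = 1.2190 m/s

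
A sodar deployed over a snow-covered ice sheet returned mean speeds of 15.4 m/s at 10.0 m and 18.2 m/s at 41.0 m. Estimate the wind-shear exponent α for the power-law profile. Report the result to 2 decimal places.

Power law: V₂/V₁ = (z₂/z₁)^α ⇒ α = ln(V₂/V₁) / ln(z₂/z₁)
α = ln(18.2/15.4) / ln(41.0/10.0) = ln(1.1818) / ln(4.1000)
  = 0.16705 / 1.41099 = 0.11840

α ≈ 0.12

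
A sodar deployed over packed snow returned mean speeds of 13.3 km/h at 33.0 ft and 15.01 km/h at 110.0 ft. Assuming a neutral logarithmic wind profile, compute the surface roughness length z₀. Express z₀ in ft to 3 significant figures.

Log law: V(z) ∝ ln(z/z₀). With r = V₁/V₂ = 13.3/15.01 = 0.88608,
r · ln(z₂/z₀) = ln(z₁/z₀) ⇒ ln z₀ = (ln z₁ − r·ln z₂)/(1 − r)
ln z₀ = (3.49651 − 0.88608×4.70048) / 0.11392 = -5.8677
z₀ = exp(-5.8677) = 0.002829 ft

z₀ ≈ 0.00283 ft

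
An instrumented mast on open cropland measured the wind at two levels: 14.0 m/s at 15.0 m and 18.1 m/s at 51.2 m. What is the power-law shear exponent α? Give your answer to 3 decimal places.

Power law: V₂/V₁ = (z₂/z₁)^α ⇒ α = ln(V₂/V₁) / ln(z₂/z₁)
α = ln(18.1/14.0) / ln(51.2/15.0) = ln(1.2929) / ln(3.4133)
  = 0.25685 / 1.22769 = 0.20922

α ≈ 0.209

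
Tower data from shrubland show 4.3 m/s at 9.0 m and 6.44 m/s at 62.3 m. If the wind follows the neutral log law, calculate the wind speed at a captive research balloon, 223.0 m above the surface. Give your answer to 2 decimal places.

Log law: V ∝ ln(z/z₀). From the pair, with r = V₁/V₂ = 0.66770,
ln z₀ = (ln z₁ − r·ln z₂)/(1 − r) = (2.1972 − 0.66770×4.1320)/0.33230 = -1.6903 → z₀ = 0.1845 m
V₃ = V₁ · ln(z₃/z₀)/ln(z₁/z₀) = 4.3 × 7.0975/3.8876 = 7.8505 m/s

7.85 m/s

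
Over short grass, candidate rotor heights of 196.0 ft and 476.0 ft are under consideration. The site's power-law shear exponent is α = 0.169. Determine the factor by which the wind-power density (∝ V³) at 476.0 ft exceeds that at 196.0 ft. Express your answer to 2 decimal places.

1.57

Speed ratio: V_B/V_A = (z_B/z_A)^α = (476.0/196.0)^0.169 = (2.4286)^0.169 = 1.16178
Power-density ratio: P_B/P_A = (V_B/V_A)³ = (1.16178)³ = 1.56810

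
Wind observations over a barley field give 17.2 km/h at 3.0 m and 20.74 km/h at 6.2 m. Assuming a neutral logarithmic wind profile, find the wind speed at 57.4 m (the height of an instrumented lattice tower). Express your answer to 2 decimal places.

Log law: V ∝ ln(z/z₀). From the pair, with r = V₁/V₂ = 0.82932,
ln z₀ = (ln z₁ − r·ln z₂)/(1 − r) = (1.0986 − 0.82932×1.8245)/0.17068 = -2.4285 → z₀ = 0.08817 m
V₃ = V₁ · ln(z₃/z₀)/ln(z₁/z₀) = 17.2 × 6.4786/3.5272 = 31.5925 km/h

31.59 km/h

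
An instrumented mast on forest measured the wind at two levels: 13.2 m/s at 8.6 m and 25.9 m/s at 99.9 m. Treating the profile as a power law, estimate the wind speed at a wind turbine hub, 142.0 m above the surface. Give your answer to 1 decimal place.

28.5 m/s

First find α: α = ln(V₂/V₁)/ln(z₂/z₁) = ln(25.9/13.2)/ln(99.9/8.6) = 0.67403/2.45241 = 0.2748
Extrapolate from 99.9 m to 142.0 m: V₃ = 25.9 × (142.0/99.9)^0.2748 = 25.9 × 1.1015 = 28.5282 m/s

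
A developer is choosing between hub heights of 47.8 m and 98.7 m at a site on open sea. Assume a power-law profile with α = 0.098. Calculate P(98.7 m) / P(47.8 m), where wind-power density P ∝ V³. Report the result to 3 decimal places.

1.238

Speed ratio: V_B/V_A = (z_B/z_A)^α = (98.7/47.8)^0.098 = (2.0649)^0.098 = 1.07364
Power-density ratio: P_B/P_A = (V_B/V_A)³ = (1.07364)³ = 1.23759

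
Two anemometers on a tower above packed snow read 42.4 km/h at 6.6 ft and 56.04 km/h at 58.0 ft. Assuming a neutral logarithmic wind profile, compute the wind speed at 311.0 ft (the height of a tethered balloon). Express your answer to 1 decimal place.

Log law: V ∝ ln(z/z₀). From the pair, with r = V₁/V₂ = 0.75660,
ln z₀ = (ln z₁ − r·ln z₂)/(1 − r) = (1.8871 − 0.75660×4.0604)/0.24340 = -4.8689 → z₀ = 0.007682 ft
V₃ = V₁ · ln(z₃/z₀)/ln(z₁/z₀) = 42.4 × 10.6087/6.7559 = 66.5795 km/h

66.6 km/h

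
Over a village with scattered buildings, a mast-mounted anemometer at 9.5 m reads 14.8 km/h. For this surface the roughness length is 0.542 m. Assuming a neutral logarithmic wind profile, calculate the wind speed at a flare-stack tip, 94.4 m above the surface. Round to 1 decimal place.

26.7 km/h

Log law: V(z) ∝ ln(z/z₀), so V₂/V₁ = ln(z₂/z₀) / ln(z₁/z₀).
ln(94.4/0.542) = 5.1600, ln(9.5/0.542) = 2.8638
V₂ = 14.8 × 5.1600/2.8638 = 14.8 × 1.8018 = 26.6670 km/h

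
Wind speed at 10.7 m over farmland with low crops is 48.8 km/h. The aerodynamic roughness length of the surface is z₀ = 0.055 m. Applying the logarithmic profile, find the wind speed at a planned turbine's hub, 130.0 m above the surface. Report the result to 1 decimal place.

Log law: V(z) ∝ ln(z/z₀), so V₂/V₁ = ln(z₂/z₀) / ln(z₁/z₀).
ln(130.0/0.055) = 7.7680, ln(10.7/0.055) = 5.2707
V₂ = 48.8 × 7.7680/5.2707 = 48.8 × 1.4738 = 71.9219 km/h

71.9 km/h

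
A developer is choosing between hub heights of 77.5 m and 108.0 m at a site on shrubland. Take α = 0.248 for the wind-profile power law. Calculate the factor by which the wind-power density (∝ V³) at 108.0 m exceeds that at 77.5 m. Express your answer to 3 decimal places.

1.280

Speed ratio: V_B/V_A = (z_B/z_A)^α = (108.0/77.5)^0.248 = (1.3935)^0.248 = 1.08578
Power-density ratio: P_B/P_A = (V_B/V_A)³ = (1.08578)³ = 1.28005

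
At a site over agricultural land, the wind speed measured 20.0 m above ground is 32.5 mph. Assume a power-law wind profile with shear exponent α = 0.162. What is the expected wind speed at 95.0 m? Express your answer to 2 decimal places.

41.83 mph

Power-law profile: V₂ = V₁ · (z₂/z₁)^α
V₂ = 32.5 × (95.0/20.0)^0.162 = 32.5 × (4.7500)^0.162
    = 32.5 × 1.2871 = 41.8319 mph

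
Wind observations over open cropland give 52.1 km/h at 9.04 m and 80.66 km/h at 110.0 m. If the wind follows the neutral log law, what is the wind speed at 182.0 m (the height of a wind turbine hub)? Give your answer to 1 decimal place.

86.4 km/h

Log law: V ∝ ln(z/z₀). From the pair, with r = V₁/V₂ = 0.64592,
ln z₀ = (ln z₁ − r·ln z₂)/(1 − r) = (2.2017 − 0.64592×4.7005)/0.35408 = -2.3568 → z₀ = 0.09473 m
V₃ = V₁ · ln(z₃/z₀)/ln(z₁/z₀) = 52.1 × 7.5608/4.5584 = 86.4150 km/h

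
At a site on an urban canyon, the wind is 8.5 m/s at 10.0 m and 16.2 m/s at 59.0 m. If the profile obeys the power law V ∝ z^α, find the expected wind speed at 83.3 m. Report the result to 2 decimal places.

First find α: α = ln(V₂/V₁)/ln(z₂/z₁) = ln(16.2/8.5)/ln(59.0/10.0) = 0.64495/1.77495 = 0.3634
Extrapolate from 59.0 m to 83.3 m: V₃ = 16.2 × (83.3/59.0)^0.3634 = 16.2 × 1.1335 = 18.3630 m/s

18.36 m/s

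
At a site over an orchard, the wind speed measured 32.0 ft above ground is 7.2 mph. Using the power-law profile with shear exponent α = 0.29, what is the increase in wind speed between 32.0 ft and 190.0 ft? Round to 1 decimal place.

Power law: V₂ = V₁ · (z₂/z₁)^α = 7.2 × (5.9375)^0.29 = 12.0692 mph
ΔV = 12.0692 − 7.2 = 4.8692 mph

4.9 mph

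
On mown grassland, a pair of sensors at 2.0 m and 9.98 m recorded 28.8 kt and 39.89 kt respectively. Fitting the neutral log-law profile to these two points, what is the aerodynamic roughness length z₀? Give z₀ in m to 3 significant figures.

z₀ ≈ 0.0308 m

Log law: V(z) ∝ ln(z/z₀). With r = V₁/V₂ = 28.8/39.89 = 0.72199,
r · ln(z₂/z₀) = ln(z₁/z₀) ⇒ ln z₀ = (ln z₁ − r·ln z₂)/(1 − r)
ln z₀ = (0.69315 − 0.72199×2.30058) / 0.27801 = -3.4813
z₀ = exp(-3.4813) = 0.03077 m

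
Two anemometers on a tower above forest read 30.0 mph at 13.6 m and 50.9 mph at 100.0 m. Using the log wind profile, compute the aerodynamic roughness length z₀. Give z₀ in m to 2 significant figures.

z₀ ≈ 0.78 m

Log law: V(z) ∝ ln(z/z₀). With r = V₁/V₂ = 30.0/50.9 = 0.58939,
r · ln(z₂/z₀) = ln(z₁/z₀) ⇒ ln z₀ = (ln z₁ − r·ln z₂)/(1 − r)
ln z₀ = (2.61007 − 0.58939×4.60517) / 0.41061 = -0.2537
z₀ = exp(-0.2537) = 0.7759 m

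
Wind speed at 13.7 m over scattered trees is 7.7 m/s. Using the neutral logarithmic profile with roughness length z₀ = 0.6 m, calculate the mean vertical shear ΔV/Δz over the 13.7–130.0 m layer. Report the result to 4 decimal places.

Log law: V₂ = V₁ · ln(z₂/z₀)/ln(z₁/z₀) = 7.7 × 5.3784/3.1282 = 13.2386 m/s
ΔV/Δz = (13.2386 − 7.7)/(130.0 − 13.7) = 5.5386/116.3000 = 0.04762 m/s/m

0.0476 m/s/m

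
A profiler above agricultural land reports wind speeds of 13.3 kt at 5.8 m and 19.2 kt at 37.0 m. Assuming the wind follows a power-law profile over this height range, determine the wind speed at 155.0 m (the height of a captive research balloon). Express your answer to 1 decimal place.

First find α: α = ln(V₂/V₁)/ln(z₂/z₁) = ln(19.2/13.3)/ln(37.0/5.8) = 0.36715/1.85306 = 0.1981
Extrapolate from 37.0 m to 155.0 m: V₃ = 19.2 × (155.0/37.0)^0.1981 = 19.2 × 1.3282 = 25.5014 kt

25.5 kt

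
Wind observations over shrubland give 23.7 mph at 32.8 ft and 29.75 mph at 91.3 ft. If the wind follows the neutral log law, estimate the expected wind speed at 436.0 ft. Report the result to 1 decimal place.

Log law: V ∝ ln(z/z₀). From the pair, with r = V₁/V₂ = 0.79664,
ln z₀ = (ln z₁ − r·ln z₂)/(1 − r) = (3.4904 − 0.79664×4.5142)/0.20336 = -0.5199 → z₀ = 0.5946 ft
V₃ = V₁ · ln(z₃/z₀)/ln(z₁/z₀) = 23.7 × 6.5975/4.0103 = 38.9899 mph

39.0 mph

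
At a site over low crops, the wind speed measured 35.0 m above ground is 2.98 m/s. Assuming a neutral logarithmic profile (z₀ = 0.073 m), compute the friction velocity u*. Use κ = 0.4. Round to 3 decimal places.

u* ≈ 0.193 m/s

Log law: V(z) = (u*/κ) · ln(z/z₀) ⇒ u* = κ · V / ln(z/z₀)
u* = 0.4 × 2.98 / ln(35.0/0.073) = 0.4 × 2.98 / 6.1726
   = 1.1920 / 6.1726 = 0.1931 m/s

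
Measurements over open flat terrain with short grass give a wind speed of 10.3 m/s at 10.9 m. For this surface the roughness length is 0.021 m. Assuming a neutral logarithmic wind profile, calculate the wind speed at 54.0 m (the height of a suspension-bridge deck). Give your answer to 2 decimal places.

Log law: V(z) ∝ ln(z/z₀), so V₂/V₁ = ln(z₂/z₀) / ln(z₁/z₀).
ln(54.0/0.021) = 7.8522, ln(10.9/0.021) = 6.2520
V₂ = 10.3 × 7.8522/6.2520 = 10.3 × 1.2560 = 12.9363 m/s

12.94 m/s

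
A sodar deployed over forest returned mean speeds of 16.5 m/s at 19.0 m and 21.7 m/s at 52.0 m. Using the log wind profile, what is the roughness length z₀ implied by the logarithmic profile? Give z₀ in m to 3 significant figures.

z₀ ≈ 0.779 m

Log law: V(z) ∝ ln(z/z₀). With r = V₁/V₂ = 16.5/21.7 = 0.76037,
r · ln(z₂/z₀) = ln(z₁/z₀) ⇒ ln z₀ = (ln z₁ − r·ln z₂)/(1 − r)
ln z₀ = (2.94444 − 0.76037×3.95124) / 0.23963 = -0.2502
z₀ = exp(-0.2502) = 0.7786 m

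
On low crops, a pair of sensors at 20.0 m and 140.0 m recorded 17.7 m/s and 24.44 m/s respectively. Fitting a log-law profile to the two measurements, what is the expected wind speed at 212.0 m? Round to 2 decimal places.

25.88 m/s

Log law: V ∝ ln(z/z₀). From the pair, with r = V₁/V₂ = 0.72422,
ln z₀ = (ln z₁ − r·ln z₂)/(1 − r) = (2.9957 − 0.72422×4.9416)/0.27578 = -2.1144 → z₀ = 0.1207 m
V₃ = V₁ · ln(z₃/z₀)/ln(z₁/z₀) = 17.7 × 7.4710/5.1102 = 25.8772 m/s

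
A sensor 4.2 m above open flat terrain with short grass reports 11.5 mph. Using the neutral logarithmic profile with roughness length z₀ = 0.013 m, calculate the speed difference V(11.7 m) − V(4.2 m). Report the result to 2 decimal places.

2.04 mph

Log law: V₂ = V₁ · ln(z₂/z₀)/ln(z₁/z₀) = 11.5 × 6.8024/5.7779 = 13.5391 mph
ΔV = 13.5391 − 11.5 = 2.0391 mph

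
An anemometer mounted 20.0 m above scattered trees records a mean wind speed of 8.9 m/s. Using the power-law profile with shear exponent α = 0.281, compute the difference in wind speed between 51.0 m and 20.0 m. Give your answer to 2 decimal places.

2.68 m/s

Power law: V₂ = V₁ · (z₂/z₁)^α = 8.9 × (2.5500)^0.281 = 11.5778 m/s
ΔV = 11.5778 − 8.9 = 2.6778 m/s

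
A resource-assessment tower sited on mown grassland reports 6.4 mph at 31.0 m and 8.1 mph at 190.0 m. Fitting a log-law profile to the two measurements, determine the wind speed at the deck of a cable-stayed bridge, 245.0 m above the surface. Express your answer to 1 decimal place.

Log law: V ∝ ln(z/z₀). From the pair, with r = V₁/V₂ = 0.79012,
ln z₀ = (ln z₁ − r·ln z₂)/(1 − r) = (3.4340 − 0.79012×5.2470)/0.20988 = -3.3916 → z₀ = 0.03366 m
V₃ = V₁ · ln(z₃/z₀)/ln(z₁/z₀) = 6.4 × 8.8928/6.8256 = 8.3384 mph

8.3 mph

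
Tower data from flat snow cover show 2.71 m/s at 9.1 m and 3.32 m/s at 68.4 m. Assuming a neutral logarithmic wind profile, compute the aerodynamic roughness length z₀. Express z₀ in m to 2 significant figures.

z₀ ≈ 0.0012 m

Log law: V(z) ∝ ln(z/z₀). With r = V₁/V₂ = 2.71/3.32 = 0.81627,
r · ln(z₂/z₀) = ln(z₁/z₀) ⇒ ln z₀ = (ln z₁ − r·ln z₂)/(1 − r)
ln z₀ = (2.20827 − 0.81627×4.22537) / 0.18373 = -6.7529
z₀ = exp(-6.7529) = 0.001167 m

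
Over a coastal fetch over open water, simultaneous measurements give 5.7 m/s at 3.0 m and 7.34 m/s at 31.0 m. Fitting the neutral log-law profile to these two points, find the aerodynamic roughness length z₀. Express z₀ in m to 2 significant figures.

Log law: V(z) ∝ ln(z/z₀). With r = V₁/V₂ = 5.7/7.34 = 0.77657,
r · ln(z₂/z₀) = ln(z₁/z₀) ⇒ ln z₀ = (ln z₁ − r·ln z₂)/(1 − r)
ln z₀ = (1.09861 − 0.77657×3.43399) / 0.22343 = -7.0182
z₀ = exp(-7.0182) = 0.0008954 m

z₀ ≈ 0.00090 m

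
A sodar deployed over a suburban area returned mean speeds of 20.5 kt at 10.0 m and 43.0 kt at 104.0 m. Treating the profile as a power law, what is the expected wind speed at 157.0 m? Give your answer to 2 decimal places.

48.98 kt

First find α: α = ln(V₂/V₁)/ln(z₂/z₁) = ln(43.0/20.5)/ln(104.0/10.0) = 0.74078/2.34181 = 0.3163
Extrapolate from 104.0 m to 157.0 m: V₃ = 43.0 × (157.0/104.0)^0.3163 = 43.0 × 1.1391 = 48.9834 kt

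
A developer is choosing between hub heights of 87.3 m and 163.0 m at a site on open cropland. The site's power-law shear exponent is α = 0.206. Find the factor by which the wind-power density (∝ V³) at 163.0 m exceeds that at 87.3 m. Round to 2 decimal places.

1.47

Speed ratio: V_B/V_A = (z_B/z_A)^α = (163.0/87.3)^0.206 = (1.8671)^0.206 = 1.13727
Power-density ratio: P_B/P_A = (V_B/V_A)³ = (1.13727)³ = 1.47091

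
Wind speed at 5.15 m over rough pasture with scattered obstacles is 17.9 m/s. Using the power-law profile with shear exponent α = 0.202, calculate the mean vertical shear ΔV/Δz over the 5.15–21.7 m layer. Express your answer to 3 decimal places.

0.365 m/s/m

Power law: V₂ = V₁ · (z₂/z₁)^α = 17.9 × (4.2136)^0.202 = 23.9350 m/s
ΔV/Δz = (23.9350 − 17.9)/(21.7 − 5.15) = 6.0350/16.5500 = 0.36465 m/s/m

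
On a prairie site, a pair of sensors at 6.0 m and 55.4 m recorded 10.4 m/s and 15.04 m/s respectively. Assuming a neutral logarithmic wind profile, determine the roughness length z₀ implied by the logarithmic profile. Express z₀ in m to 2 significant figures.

Log law: V(z) ∝ ln(z/z₀). With r = V₁/V₂ = 10.4/15.04 = 0.69149,
r · ln(z₂/z₀) = ln(z₁/z₀) ⇒ ln z₀ = (ln z₁ − r·ln z₂)/(1 − r)
ln z₀ = (1.79176 − 0.69149×4.01458) / 0.30851 = -3.1904
z₀ = exp(-3.1904) = 0.04115 m

z₀ ≈ 0.041 m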